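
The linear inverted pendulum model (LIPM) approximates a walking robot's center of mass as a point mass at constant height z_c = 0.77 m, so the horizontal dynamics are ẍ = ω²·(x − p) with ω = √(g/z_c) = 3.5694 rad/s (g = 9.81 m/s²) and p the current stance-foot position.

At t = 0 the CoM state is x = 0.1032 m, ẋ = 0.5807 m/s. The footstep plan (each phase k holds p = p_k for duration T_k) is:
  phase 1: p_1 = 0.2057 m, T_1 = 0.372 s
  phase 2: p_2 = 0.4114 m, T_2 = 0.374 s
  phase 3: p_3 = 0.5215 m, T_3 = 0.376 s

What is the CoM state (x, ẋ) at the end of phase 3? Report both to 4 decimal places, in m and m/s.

phase 1: p=0.2057, T=0.372, ωT=1.327817, cosh=2.018926, sinh=1.753871; start (x,ẋ)=(0.103200, 0.580700) → end (x,ẋ)=(0.284095, 0.530713)
phase 2: p=0.4114, T=0.374, ωT=1.334956, cosh=2.031499, sinh=1.768329; start (x,ẋ)=(0.284095, 0.530713) → end (x,ẋ)=(0.415702, 0.274607)
phase 3: p=0.5215, T=0.376, ωT=1.342094, cosh=2.044174, sinh=1.782876; start (x,ẋ)=(0.415702, 0.274607) → end (x,ẋ)=(0.442393, -0.111935)

x = 0.4424, ẋ = -0.1119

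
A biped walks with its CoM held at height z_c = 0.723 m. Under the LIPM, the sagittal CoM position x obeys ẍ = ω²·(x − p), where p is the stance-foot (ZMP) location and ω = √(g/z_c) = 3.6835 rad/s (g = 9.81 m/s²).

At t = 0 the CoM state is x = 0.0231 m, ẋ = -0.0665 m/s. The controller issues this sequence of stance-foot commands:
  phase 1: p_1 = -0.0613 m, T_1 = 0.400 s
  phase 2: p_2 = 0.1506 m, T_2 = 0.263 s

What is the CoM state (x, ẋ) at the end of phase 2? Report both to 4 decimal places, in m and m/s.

x = 0.2171, ẋ = 0.5085

phase 1: p=-0.0613, T=0.400, ωT=1.473400, cosh=2.296596, sinh=2.067451; start (x,ẋ)=(0.023100, -0.066500) → end (x,ẋ)=(0.095208, 0.490021)
phase 2: p=0.1506, T=0.263, ωT=0.968761, cosh=1.507115, sinh=1.127562; start (x,ẋ)=(0.095208, 0.490021) → end (x,ẋ)=(0.217119, 0.508454)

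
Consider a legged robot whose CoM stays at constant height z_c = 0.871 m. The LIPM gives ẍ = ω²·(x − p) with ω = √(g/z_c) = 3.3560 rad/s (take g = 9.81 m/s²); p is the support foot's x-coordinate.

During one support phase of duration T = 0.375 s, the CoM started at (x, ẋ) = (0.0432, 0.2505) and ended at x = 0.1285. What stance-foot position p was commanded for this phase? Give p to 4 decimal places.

ωT = 3.3560·0.375 = 1.258500; cosh(ωT) = 1.902109, sinh(ωT) = 1.618029
x(T) = p + (x₀−p)·cosh(ωT) + (ẋ₀/ω)·sinh(ωT) ⇒ p·(1 − cosh) = x(T) − x₀·cosh − (ẋ₀/ω)·sinh
numerator   = 0.1285 − (0.0432)·1.902109 − (0.2505/3.3560)·1.618029 = -0.074445
denominator = 1 − 1.902109 = -0.902109
p = -0.074445 / -0.902109 = 0.0825

p = 0.0825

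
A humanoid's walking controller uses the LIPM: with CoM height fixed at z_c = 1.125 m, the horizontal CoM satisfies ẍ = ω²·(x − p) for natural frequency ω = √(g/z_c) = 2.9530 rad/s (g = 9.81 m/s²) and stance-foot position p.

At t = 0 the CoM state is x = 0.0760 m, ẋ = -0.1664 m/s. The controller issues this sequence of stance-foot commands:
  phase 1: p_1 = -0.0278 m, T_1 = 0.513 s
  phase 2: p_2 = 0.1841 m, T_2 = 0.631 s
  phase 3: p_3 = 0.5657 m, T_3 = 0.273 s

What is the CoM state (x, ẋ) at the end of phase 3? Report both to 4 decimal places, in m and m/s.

x = 0.0756, ẋ = -0.9079

phase 1: p=-0.0278, T=0.513, ωT=1.514889, cosh=2.384374, sinh=2.164542; start (x,ẋ)=(0.076000, -0.166400) → end (x,ẋ)=(0.097727, 0.266718)
phase 2: p=0.1841, T=0.631, ωT=1.863343, cosh=3.300200, sinh=3.145047; start (x,ẋ)=(0.097727, 0.266718) → end (x,ẋ)=(0.183117, 0.078053)
phase 3: p=0.5657, T=0.273, ωT=0.806169, cosh=1.342939, sinh=0.896374; start (x,ẋ)=(0.183117, 0.078053) → end (x,ẋ)=(0.075607, -0.907873)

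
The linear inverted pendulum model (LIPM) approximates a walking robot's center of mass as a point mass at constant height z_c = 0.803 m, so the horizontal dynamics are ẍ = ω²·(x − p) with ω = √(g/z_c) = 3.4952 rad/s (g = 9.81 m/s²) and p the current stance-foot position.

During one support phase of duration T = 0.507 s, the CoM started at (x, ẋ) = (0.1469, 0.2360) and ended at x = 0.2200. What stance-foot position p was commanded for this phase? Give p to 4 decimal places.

p = 0.2060

ωT = 3.4952·0.507 = 1.772066; cosh(ωT) = 3.026489, sinh(ωT) = 2.856508
x(T) = p + (x₀−p)·cosh(ωT) + (ẋ₀/ω)·sinh(ωT) ⇒ p·(1 − cosh) = x(T) − x₀·cosh − (ẋ₀/ω)·sinh
numerator   = 0.2200 − (0.1469)·3.026489 − (0.2360/3.4952)·2.856508 = -0.417466
denominator = 1 − 3.026489 = -2.026489
p = -0.417466 / -2.026489 = 0.2060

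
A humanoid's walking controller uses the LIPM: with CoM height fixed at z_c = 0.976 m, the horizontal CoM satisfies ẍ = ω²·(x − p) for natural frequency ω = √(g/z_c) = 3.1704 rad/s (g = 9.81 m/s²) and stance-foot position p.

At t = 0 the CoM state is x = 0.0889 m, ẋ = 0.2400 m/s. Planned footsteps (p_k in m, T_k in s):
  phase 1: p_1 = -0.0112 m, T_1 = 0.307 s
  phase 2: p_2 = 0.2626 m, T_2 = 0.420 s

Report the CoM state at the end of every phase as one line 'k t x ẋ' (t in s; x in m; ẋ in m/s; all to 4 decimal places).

1 0.3070 0.2261 0.7230
2 0.7270 0.5903 1.2603

phase 1: p=-0.0112, T=0.307, ωT=0.973313, cosh=1.512264, sinh=1.134434; start (x,ẋ)=(0.088900, 0.240000) → end (x,ẋ)=(0.226055, 0.722964)
phase 2: p=0.2626, T=0.420, ωT=1.331568, cosh=2.025520, sinh=1.761457; start (x,ẋ)=(0.226055, 0.722964) → end (x,ẋ)=(0.590251, 1.260289)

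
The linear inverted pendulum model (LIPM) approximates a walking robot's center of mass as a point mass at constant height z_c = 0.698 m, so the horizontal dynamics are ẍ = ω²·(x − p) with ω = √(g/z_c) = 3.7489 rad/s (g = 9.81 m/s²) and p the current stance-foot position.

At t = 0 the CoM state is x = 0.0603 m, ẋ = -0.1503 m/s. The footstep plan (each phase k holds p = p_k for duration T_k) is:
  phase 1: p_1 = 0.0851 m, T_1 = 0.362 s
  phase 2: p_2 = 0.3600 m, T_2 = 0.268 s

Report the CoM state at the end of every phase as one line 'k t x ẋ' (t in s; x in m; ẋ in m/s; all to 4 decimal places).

phase 1: p=0.0851, T=0.362, ωT=1.357102, cosh=2.071162, sinh=1.813756; start (x,ẋ)=(0.060300, -0.150300) → end (x,ẋ)=(-0.038981, -0.479925)
phase 2: p=0.3600, T=0.268, ωT=1.004705, cosh=1.548627, sinh=1.182475; start (x,ẋ)=(-0.038981, -0.479925) → end (x,ẋ)=(-0.409251, -2.511902)

1 0.3620 -0.0390 -0.4799
2 0.6300 -0.4093 -2.5119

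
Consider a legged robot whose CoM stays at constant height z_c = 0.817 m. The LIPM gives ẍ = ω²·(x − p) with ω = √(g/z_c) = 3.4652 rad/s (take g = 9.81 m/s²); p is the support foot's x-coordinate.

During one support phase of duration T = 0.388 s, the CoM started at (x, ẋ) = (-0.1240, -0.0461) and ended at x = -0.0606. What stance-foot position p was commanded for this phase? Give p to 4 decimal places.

ωT = 3.4652·0.388 = 1.344498; cosh(ωT) = 2.048465, sinh(ωT) = 1.787794
x(T) = p + (x₀−p)·cosh(ωT) + (ẋ₀/ω)·sinh(ωT) ⇒ p·(1 − cosh) = x(T) − x₀·cosh − (ẋ₀/ω)·sinh
numerator   = -0.0606 − (-0.1240)·2.048465 − (-0.0461/3.4652)·1.787794 = 0.217194
denominator = 1 − 2.048465 = -1.048465
p = 0.217194 / -1.048465 = -0.2072

p = -0.2072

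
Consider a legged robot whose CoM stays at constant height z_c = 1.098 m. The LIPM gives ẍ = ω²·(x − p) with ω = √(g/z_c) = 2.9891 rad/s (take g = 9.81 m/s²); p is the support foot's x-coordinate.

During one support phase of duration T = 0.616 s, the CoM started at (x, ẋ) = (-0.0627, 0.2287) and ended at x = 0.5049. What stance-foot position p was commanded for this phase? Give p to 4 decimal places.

p = -0.2117

ωT = 2.9891·0.616 = 1.841286; cosh(ωT) = 3.231626, sinh(ωT) = 3.073012
x(T) = p + (x₀−p)·cosh(ωT) + (ẋ₀/ω)·sinh(ωT) ⇒ p·(1 − cosh) = x(T) − x₀·cosh − (ẋ₀/ω)·sinh
numerator   = 0.5049 − (-0.0627)·3.231626 − (0.2287/2.9891)·3.073012 = 0.472403
denominator = 1 − 3.231626 = -2.231626
p = 0.472403 / -2.231626 = -0.2117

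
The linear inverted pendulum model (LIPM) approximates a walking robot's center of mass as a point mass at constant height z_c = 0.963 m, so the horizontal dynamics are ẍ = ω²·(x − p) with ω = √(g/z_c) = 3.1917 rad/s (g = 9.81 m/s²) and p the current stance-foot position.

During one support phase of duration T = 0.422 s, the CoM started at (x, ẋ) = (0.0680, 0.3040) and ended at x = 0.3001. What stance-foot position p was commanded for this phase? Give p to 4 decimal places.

p = 0.0097

ωT = 3.1917·0.422 = 1.346897; cosh(ωT) = 2.052761, sinh(ωT) = 1.792715
x(T) = p + (x₀−p)·cosh(ωT) + (ẋ₀/ω)·sinh(ωT) ⇒ p·(1 − cosh) = x(T) − x₀·cosh − (ẋ₀/ω)·sinh
numerator   = 0.3001 − (0.0680)·2.052761 − (0.3040/3.1917)·1.792715 = -0.010239
denominator = 1 − 2.052761 = -1.052761
p = -0.010239 / -1.052761 = 0.0097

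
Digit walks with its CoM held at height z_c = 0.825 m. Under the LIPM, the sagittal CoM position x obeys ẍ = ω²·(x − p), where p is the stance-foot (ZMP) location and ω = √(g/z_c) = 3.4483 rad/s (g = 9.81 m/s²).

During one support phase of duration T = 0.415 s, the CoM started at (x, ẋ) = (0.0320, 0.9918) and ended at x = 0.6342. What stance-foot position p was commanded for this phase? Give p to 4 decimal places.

ωT = 3.4483·0.415 = 1.431045; cosh(ωT) = 2.211063, sinh(ωT) = 1.972004
x(T) = p + (x₀−p)·cosh(ωT) + (ẋ₀/ω)·sinh(ωT) ⇒ p·(1 − cosh) = x(T) − x₀·cosh − (ẋ₀/ω)·sinh
numerator   = 0.6342 − (0.0320)·2.211063 − (0.9918/3.4483)·1.972004 = -0.003742
denominator = 1 − 2.211063 = -1.211063
p = -0.003742 / -1.211063 = 0.0031

p = 0.0031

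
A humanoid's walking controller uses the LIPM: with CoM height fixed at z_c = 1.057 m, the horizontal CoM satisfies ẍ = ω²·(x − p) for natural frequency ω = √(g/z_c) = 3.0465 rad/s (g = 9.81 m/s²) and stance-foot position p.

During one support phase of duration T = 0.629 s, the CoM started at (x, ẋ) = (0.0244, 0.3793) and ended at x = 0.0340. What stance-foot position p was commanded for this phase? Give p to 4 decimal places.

p = 0.1880

ωT = 3.0465·0.629 = 1.916249; cosh(ωT) = 3.471288, sinh(ωT) = 3.324130
x(T) = p + (x₀−p)·cosh(ωT) + (ẋ₀/ω)·sinh(ωT) ⇒ p·(1 − cosh) = x(T) − x₀·cosh − (ẋ₀/ω)·sinh
numerator   = 0.0340 − (0.0244)·3.471288 − (0.3793/3.0465)·3.324130 = -0.464565
denominator = 1 − 3.471288 = -2.471288
p = -0.464565 / -2.471288 = 0.1880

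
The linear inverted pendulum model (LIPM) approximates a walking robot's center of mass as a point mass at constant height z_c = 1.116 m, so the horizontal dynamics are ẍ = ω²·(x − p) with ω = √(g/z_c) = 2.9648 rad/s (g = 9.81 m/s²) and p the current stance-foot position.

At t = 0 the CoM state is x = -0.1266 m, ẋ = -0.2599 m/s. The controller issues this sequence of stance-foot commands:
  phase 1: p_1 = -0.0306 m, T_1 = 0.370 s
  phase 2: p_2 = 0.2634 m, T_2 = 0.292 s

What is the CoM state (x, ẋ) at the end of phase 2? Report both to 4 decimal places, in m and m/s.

x = -0.8021, ẋ = -2.7888

phase 1: p=-0.0306, T=0.370, ωT=1.096976, cosh=1.664487, sinh=1.330608; start (x,ẋ)=(-0.126600, -0.259900) → end (x,ẋ)=(-0.307034, -0.811319)
phase 2: p=0.2634, T=0.292, ωT=0.865722, cosh=1.398734, sinh=0.977986; start (x,ẋ)=(-0.307034, -0.811319) → end (x,ẋ)=(-0.802112, -2.788813)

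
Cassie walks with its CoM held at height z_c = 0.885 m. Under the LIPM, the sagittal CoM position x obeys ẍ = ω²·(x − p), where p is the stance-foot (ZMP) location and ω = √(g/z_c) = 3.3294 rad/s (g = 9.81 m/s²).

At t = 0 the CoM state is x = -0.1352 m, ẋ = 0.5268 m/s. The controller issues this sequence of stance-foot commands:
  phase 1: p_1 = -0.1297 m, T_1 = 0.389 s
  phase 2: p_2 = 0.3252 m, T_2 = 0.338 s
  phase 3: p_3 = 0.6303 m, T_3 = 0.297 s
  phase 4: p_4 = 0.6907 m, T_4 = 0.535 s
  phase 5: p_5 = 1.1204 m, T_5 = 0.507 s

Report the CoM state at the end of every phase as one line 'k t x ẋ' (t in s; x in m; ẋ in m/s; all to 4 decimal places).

phase 1: p=-0.1297, T=0.389, ωT=1.295137, cosh=1.962678, sinh=1.688817; start (x,ẋ)=(-0.135200, 0.526800) → end (x,ẋ)=(0.126721, 1.003013)
phase 2: p=0.3252, T=0.338, ωT=1.125337, cosh=1.702899, sinh=1.378356; start (x,ẋ)=(0.126721, 1.003013) → end (x,ẋ)=(0.402454, 0.797192)
phase 3: p=0.6303, T=0.297, ωT=0.988832, cosh=1.530052, sinh=1.158041; start (x,ẋ)=(0.402454, 0.797192) → end (x,ẋ)=(0.558965, 0.341265)
phase 4: p=0.6907, T=0.535, ωT=1.781229, cosh=3.052790, sinh=2.884359; start (x,ẋ)=(0.558965, 0.341265) → end (x,ẋ)=(0.584188, -0.223267)
phase 5: p=1.1204, T=0.507, ωT=1.688006, cosh=2.796786, sinh=2.611898; start (x,ẋ)=(0.584188, -0.223267) → end (x,ẋ)=(-0.554421, -5.287355)

1 0.3890 0.1267 1.0030
2 0.7270 0.4025 0.7972
3 1.0240 0.5590 0.3413
4 1.5590 0.5842 -0.2233
5 2.0660 -0.5544 -5.2874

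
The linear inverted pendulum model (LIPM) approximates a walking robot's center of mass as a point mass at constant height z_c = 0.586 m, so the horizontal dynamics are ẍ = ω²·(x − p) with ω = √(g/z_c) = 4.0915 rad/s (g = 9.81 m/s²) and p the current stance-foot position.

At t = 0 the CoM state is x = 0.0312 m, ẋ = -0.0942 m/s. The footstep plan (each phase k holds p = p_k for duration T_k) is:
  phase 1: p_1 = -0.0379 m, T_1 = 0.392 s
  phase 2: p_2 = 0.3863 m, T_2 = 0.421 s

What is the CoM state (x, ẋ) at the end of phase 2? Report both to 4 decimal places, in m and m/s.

phase 1: p=-0.0379, T=0.392, ωT=1.603868, cosh=2.586672, sinh=2.385555; start (x,ẋ)=(0.031200, -0.094200) → end (x,ẋ)=(0.085916, 0.430786)
phase 2: p=0.3863, T=0.421, ωT=1.722521, cosh=2.888621, sinh=2.710006; start (x,ẋ)=(0.085916, 0.430786) → end (x,ẋ)=(-0.196066, -2.086282)

x = -0.1961, ẋ = -2.0863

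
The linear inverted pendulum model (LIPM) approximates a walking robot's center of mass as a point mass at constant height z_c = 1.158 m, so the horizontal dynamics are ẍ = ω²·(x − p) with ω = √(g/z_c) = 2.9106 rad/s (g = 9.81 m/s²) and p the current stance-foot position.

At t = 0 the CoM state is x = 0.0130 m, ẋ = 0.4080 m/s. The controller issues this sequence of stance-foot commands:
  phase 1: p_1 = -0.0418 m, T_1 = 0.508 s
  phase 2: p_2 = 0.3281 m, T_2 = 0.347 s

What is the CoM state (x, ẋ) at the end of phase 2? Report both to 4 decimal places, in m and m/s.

x = 0.9236, ẋ = 2.1459

phase 1: p=-0.0418, T=0.508, ωT=1.478585, cosh=2.307347, sinh=2.079387; start (x,ẋ)=(0.013000, 0.408000) → end (x,ẋ)=(0.376125, 1.273061)
phase 2: p=0.3281, T=0.347, ωT=1.009978, cosh=1.554884, sinh=1.190657; start (x,ẋ)=(0.376125, 1.273061) → end (x,ẋ)=(0.923553, 2.145896)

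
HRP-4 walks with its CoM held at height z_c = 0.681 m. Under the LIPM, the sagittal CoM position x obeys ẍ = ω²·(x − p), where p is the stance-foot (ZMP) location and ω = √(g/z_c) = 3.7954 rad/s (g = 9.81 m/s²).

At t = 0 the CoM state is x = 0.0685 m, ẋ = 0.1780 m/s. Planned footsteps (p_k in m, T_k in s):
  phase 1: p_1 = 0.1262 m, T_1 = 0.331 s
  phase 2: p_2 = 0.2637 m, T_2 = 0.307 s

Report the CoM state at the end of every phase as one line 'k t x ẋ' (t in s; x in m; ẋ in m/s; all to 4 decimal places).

1 0.3310 0.0923 -0.0155
2 0.6380 -0.0437 -0.9685

phase 1: p=0.1262, T=0.331, ωT=1.256277, cosh=1.898517, sinh=1.613805; start (x,ẋ)=(0.068500, 0.178000) → end (x,ẋ)=(0.092341, -0.015479)
phase 2: p=0.2637, T=0.307, ωT=1.165188, cosh=1.759195, sinh=1.447330; start (x,ẋ)=(0.092341, -0.015479) → end (x,ẋ)=(-0.043656, -0.968538)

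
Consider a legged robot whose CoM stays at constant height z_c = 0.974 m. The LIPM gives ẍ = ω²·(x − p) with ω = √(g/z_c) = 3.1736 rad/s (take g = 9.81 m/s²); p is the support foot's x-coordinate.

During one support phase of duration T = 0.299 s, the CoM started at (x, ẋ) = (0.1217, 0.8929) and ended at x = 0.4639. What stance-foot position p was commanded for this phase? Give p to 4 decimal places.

p = 0.0530

ωT = 3.1736·0.299 = 0.948906; cosh(ωT) = 1.485024, sinh(ωT) = 1.097860
x(T) = p + (x₀−p)·cosh(ωT) + (ẋ₀/ω)·sinh(ωT) ⇒ p·(1 − cosh) = x(T) − x₀·cosh − (ẋ₀/ω)·sinh
numerator   = 0.4639 − (0.1217)·1.485024 − (0.8929/3.1736)·1.097860 = -0.025713
denominator = 1 − 1.485024 = -0.485024
p = -0.025713 / -0.485024 = 0.0530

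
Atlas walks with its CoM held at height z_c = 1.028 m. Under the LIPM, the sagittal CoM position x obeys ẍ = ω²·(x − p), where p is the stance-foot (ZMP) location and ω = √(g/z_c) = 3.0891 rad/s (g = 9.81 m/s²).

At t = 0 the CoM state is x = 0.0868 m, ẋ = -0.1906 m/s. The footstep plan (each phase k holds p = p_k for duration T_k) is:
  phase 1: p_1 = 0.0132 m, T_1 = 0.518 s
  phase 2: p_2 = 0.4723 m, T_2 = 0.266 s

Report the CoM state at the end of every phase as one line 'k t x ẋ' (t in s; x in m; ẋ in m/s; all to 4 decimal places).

phase 1: p=0.0132, T=0.518, ωT=1.600154, cosh=2.577830, sinh=2.375964; start (x,ẋ)=(0.086800, -0.190600) → end (x,ẋ)=(0.056329, 0.048860)
phase 2: p=0.4723, T=0.266, ωT=0.821701, cosh=1.357024, sinh=0.917341; start (x,ẋ)=(0.056329, 0.048860) → end (x,ẋ)=(-0.077673, -1.112456)

1 0.5180 0.0563 0.0489
2 0.7840 -0.0777 -1.1125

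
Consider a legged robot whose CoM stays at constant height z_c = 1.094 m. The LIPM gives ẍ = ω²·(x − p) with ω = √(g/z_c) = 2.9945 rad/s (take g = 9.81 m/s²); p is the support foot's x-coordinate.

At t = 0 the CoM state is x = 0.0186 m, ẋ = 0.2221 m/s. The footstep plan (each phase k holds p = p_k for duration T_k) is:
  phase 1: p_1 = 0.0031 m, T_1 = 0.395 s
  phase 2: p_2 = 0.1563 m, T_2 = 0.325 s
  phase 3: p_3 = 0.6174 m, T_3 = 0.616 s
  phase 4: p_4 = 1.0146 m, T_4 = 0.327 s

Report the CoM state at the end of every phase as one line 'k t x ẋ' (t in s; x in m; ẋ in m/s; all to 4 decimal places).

1 0.3950 0.1404 0.4651
2 0.7200 0.3085 0.6494
3 1.3360 0.2846 -0.7476
4 1.6630 -0.3796 -3.6348

phase 1: p=0.0031, T=0.395, ωT=1.182827, cosh=1.785000, sinh=1.478589; start (x,ẋ)=(0.018600, 0.222100) → end (x,ẋ)=(0.140433, 0.465077)
phase 2: p=0.1563, T=0.325, ωT=0.973213, cosh=1.512150, sinh=1.134283; start (x,ẋ)=(0.140433, 0.465077) → end (x,ẋ)=(0.308473, 0.649373)
phase 3: p=0.6174, T=0.616, ωT=1.844612, cosh=3.241866, sinh=3.083779; start (x,ẋ)=(0.308473, 0.649373) → end (x,ẋ)=(0.284635, -0.747565)
phase 4: p=1.0146, T=0.327, ωT=0.979202, cosh=1.518970, sinh=1.143359; start (x,ẋ)=(0.284635, -0.747565) → end (x,ẋ)=(-0.379631, -3.634777)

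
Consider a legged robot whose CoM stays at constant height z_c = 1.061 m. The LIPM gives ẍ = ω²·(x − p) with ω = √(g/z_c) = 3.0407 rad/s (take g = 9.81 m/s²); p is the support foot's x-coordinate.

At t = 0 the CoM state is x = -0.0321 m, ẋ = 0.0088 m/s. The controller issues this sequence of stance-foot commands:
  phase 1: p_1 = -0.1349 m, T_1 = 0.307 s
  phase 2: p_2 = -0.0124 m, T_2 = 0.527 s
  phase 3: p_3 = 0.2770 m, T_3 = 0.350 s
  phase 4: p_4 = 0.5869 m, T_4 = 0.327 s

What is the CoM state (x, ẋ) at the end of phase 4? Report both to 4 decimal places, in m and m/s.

phase 1: p=-0.1349, T=0.307, ωT=0.933495, cosh=1.468280, sinh=1.075103; start (x,ẋ)=(-0.032100, 0.008800) → end (x,ẋ)=(0.019151, 0.348981)
phase 2: p=-0.0124, T=0.527, ωT=1.602449, cosh=2.583290, sinh=2.381887; start (x,ẋ)=(0.019151, 0.348981) → end (x,ẋ)=(0.342473, 1.130027)
phase 3: p=0.2770, T=0.350, ωT=1.064245, cosh=1.621819, sinh=1.276831; start (x,ẋ)=(0.342473, 1.130027) → end (x,ẋ)=(0.857699, 2.086896)
phase 4: p=0.5869, T=0.327, ωT=0.994309, cosh=1.536417, sinh=1.166438; start (x,ẋ)=(0.857699, 2.086896) → end (x,ẋ)=(1.803511, 4.166810)

x = 1.8035, ẋ = 4.1668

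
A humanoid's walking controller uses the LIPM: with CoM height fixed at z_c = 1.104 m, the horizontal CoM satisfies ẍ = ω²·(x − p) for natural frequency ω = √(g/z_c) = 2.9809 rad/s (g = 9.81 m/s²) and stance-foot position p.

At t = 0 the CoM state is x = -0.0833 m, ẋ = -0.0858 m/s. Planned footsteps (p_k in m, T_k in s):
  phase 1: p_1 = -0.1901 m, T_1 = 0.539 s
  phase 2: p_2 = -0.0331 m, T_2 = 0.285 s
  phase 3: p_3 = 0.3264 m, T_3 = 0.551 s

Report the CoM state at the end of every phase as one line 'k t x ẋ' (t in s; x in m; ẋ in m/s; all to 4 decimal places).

1 0.5390 0.0180 0.5393
2 0.8240 0.2104 0.8915
3 1.3750 0.7594 1.5300

phase 1: p=-0.1901, T=0.539, ωT=1.606705, cosh=2.593451, sinh=2.392904; start (x,ẋ)=(-0.083300, -0.085800) → end (x,ẋ)=(0.018005, 0.539287)
phase 2: p=-0.0331, T=0.285, ωT=0.849556, cosh=1.383107, sinh=0.955502; start (x,ẋ)=(0.018005, 0.539287) → end (x,ẋ)=(0.210448, 0.891452)
phase 3: p=0.3264, T=0.551, ωT=1.642476, cosh=2.680725, sinh=2.487224; start (x,ẋ)=(0.210448, 0.891452) → end (x,ẋ)=(0.759379, 1.530047)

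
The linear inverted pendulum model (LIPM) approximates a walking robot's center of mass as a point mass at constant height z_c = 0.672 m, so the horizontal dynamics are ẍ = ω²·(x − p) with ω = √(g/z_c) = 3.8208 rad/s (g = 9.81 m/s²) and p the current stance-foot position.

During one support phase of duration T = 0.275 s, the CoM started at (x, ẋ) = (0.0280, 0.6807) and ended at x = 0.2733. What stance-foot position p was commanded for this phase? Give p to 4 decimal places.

p = -0.0079

ωT = 3.8208·0.275 = 1.050720; cosh(ωT) = 1.604698, sinh(ωT) = 1.255012
x(T) = p + (x₀−p)·cosh(ωT) + (ẋ₀/ω)·sinh(ωT) ⇒ p·(1 − cosh) = x(T) − x₀·cosh − (ẋ₀/ω)·sinh
numerator   = 0.2733 − (0.0280)·1.604698 − (0.6807/3.8208)·1.255012 = 0.004780
denominator = 1 − 1.604698 = -0.604698
p = 0.004780 / -0.604698 = -0.0079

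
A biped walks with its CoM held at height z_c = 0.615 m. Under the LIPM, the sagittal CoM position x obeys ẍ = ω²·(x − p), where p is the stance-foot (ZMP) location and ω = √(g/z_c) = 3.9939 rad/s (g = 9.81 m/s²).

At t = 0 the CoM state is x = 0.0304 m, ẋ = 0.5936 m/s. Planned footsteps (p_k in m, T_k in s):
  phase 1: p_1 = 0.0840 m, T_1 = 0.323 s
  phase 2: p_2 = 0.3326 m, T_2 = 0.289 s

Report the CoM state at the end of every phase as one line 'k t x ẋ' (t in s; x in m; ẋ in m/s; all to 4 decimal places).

1 0.3230 0.2288 0.8006
2 0.6120 0.4379 0.8035

phase 1: p=0.0840, T=0.323, ωT=1.290030, cosh=1.954079, sinh=1.678816; start (x,ẋ)=(0.030400, 0.593600) → end (x,ẋ)=(0.228778, 0.800552)
phase 2: p=0.3326, T=0.289, ωT=1.154237, cosh=1.743450, sinh=1.428152; start (x,ẋ)=(0.228778, 0.800552) → end (x,ẋ)=(0.437856, 0.803533)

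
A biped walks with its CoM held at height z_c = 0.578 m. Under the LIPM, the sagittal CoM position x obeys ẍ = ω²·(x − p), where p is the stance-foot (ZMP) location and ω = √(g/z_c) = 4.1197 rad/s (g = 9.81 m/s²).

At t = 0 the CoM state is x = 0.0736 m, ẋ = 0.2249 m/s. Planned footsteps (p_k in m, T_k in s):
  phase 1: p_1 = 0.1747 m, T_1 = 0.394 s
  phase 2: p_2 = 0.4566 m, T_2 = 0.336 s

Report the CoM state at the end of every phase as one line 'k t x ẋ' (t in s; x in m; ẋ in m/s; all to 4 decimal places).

phase 1: p=0.1747, T=0.394, ωT=1.623162, cosh=2.633183, sinh=2.435909; start (x,ẋ)=(0.073600, 0.224900) → end (x,ẋ)=(0.041465, -0.422357)
phase 2: p=0.4566, T=0.336, ωT=1.384219, cosh=2.121114, sinh=1.870594; start (x,ẋ)=(0.041465, -0.422357) → end (x,ẋ)=(-0.615725, -4.095019)

1 0.3940 0.0415 -0.4224
2 0.7300 -0.6157 -4.0950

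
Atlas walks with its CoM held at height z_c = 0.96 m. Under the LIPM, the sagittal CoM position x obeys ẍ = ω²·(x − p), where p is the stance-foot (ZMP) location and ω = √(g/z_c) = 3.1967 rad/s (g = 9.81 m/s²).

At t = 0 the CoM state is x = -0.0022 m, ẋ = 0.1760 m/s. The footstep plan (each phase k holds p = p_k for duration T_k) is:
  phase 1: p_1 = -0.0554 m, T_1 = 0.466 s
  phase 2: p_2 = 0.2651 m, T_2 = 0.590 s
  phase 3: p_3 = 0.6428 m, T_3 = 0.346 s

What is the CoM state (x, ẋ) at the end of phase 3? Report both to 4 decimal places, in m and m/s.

x = 1.5925, ẋ = 3.4870

phase 1: p=-0.0554, T=0.466, ωT=1.489662, cosh=2.330523, sinh=2.105074; start (x,ẋ)=(-0.002200, 0.176000) → end (x,ẋ)=(0.184482, 0.768170)
phase 2: p=0.2651, T=0.590, ωT=1.886053, cosh=3.372481, sinh=3.220812; start (x,ẋ)=(0.184482, 0.768170) → end (x,ẋ)=(0.767183, 1.760604)
phase 3: p=0.6428, T=0.346, ωT=1.106058, cosh=1.676641, sinh=1.345780; start (x,ẋ)=(0.767183, 1.760604) → end (x,ẋ)=(1.592543, 3.487003)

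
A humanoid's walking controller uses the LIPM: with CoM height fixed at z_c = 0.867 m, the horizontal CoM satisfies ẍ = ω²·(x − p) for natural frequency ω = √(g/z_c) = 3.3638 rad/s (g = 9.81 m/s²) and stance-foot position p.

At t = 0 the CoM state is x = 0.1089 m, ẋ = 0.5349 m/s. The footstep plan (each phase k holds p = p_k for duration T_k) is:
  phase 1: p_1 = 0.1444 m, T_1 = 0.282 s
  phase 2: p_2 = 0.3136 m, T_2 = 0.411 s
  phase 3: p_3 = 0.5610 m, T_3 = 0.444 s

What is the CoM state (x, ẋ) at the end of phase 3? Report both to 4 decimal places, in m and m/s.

x = 1.3039, ẋ = 2.7323

phase 1: p=0.1444, T=0.282, ωT=0.948592, cosh=1.484678, sinh=1.097392; start (x,ẋ)=(0.108900, 0.534900) → end (x,ẋ)=(0.266197, 0.663109)
phase 2: p=0.3136, T=0.411, ωT=1.382522, cosh=2.117942, sinh=1.866997; start (x,ẋ)=(0.266197, 0.663109) → end (x,ẋ)=(0.581247, 1.106730)
phase 3: p=0.5610, T=0.444, ωT=1.493527, cosh=2.338676, sinh=2.114097; start (x,ẋ)=(0.581247, 1.106730) → end (x,ẋ)=(1.303915, 2.732269)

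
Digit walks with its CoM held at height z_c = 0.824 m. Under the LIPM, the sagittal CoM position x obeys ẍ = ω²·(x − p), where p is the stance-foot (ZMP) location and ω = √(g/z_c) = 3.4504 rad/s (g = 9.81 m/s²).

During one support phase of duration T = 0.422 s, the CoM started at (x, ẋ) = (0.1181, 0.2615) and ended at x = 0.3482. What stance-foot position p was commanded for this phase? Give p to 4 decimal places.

ωT = 3.4504·0.422 = 1.456069; cosh(ωT) = 2.261108, sinh(ωT) = 2.027957
x(T) = p + (x₀−p)·cosh(ωT) + (ẋ₀/ω)·sinh(ωT) ⇒ p·(1 − cosh) = x(T) − x₀·cosh − (ẋ₀/ω)·sinh
numerator   = 0.3482 − (0.1181)·2.261108 − (0.2615/3.4504)·2.027957 = -0.072532
denominator = 1 − 2.261108 = -1.261108
p = -0.072532 / -1.261108 = 0.0575

p = 0.0575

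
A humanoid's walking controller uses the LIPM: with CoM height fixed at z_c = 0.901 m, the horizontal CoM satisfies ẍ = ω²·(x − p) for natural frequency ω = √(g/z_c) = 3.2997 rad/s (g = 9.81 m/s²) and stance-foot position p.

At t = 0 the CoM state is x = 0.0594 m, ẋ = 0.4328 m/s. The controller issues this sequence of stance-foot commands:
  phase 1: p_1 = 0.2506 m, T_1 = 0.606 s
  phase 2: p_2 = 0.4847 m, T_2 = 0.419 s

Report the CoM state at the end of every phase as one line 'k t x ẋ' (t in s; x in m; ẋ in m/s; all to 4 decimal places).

phase 1: p=0.2506, T=0.606, ωT=1.999618, cosh=3.760811, sinh=3.625424; start (x,ẋ)=(0.059400, 0.432800) → end (x,ẋ)=(0.007056, -0.659611)
phase 2: p=0.4847, T=0.419, ωT=1.382574, cosh=2.118040, sinh=1.867108; start (x,ẋ)=(0.007056, -0.659611) → end (x,ẋ)=(-0.900204, -4.339796)

1 0.6060 0.0071 -0.6596
2 1.0250 -0.9002 -4.3398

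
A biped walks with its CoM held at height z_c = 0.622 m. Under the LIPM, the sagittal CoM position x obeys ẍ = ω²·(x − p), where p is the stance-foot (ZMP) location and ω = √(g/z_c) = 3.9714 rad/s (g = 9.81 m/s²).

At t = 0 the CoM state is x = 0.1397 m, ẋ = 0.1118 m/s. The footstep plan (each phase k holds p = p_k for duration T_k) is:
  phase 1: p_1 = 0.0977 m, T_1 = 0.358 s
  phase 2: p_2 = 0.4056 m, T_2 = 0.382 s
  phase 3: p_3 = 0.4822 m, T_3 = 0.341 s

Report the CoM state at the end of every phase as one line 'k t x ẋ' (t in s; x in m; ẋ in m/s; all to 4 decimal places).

phase 1: p=0.0977, T=0.358, ωT=1.421761, cosh=2.192851, sinh=1.951562; start (x,ẋ)=(0.139700, 0.111800) → end (x,ẋ)=(0.244739, 0.570679)
phase 2: p=0.4056, T=0.382, ωT=1.517075, cosh=2.389111, sinh=2.169759; start (x,ẋ)=(0.244739, 0.570679) → end (x,ẋ)=(0.333073, -0.022723)
phase 3: p=0.4822, T=0.341, ωT=1.354247, cosh=2.065993, sinh=1.807851; start (x,ẋ)=(0.333073, -0.022723) → end (x,ẋ)=(0.163760, -1.117635)

1 0.3580 0.2447 0.5707
2 0.7400 0.3331 -0.0227
3 1.0810 0.1638 -1.1176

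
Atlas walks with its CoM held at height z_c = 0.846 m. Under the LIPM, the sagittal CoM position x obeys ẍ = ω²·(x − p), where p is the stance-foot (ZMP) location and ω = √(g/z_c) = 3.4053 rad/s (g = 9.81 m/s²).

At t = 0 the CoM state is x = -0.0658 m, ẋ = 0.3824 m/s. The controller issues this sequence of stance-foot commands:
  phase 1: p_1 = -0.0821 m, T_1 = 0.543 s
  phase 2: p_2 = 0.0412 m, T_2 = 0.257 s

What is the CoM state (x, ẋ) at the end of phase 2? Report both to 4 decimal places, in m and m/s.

phase 1: p=-0.0821, T=0.543, ωT=1.849078, cosh=3.255670, sinh=3.098288; start (x,ẋ)=(-0.065800, 0.382400) → end (x,ẋ)=(0.318891, 1.416943)
phase 2: p=0.0412, T=0.257, ωT=0.875162, cosh=1.408029, sinh=0.991235; start (x,ẋ)=(0.318891, 1.416943) → end (x,ẋ)=(0.844650, 2.932431)

x = 0.8446, ẋ = 2.9324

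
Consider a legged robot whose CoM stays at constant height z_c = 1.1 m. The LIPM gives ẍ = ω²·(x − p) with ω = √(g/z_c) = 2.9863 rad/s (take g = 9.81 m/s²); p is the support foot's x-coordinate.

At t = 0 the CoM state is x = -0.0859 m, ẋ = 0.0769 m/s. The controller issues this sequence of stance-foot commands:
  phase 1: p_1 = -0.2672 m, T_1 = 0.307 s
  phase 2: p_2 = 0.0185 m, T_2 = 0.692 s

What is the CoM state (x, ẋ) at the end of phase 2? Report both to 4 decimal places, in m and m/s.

x = 0.9212, ẋ = 2.7802

phase 1: p=-0.2672, T=0.307, ωT=0.916794, cosh=1.450529, sinh=1.050730; start (x,ẋ)=(-0.085900, 0.076900) → end (x,ẋ)=(0.022838, 0.680428)
phase 2: p=0.0185, T=0.692, ωT=2.066520, cosh=4.011958, sinh=3.885332; start (x,ẋ)=(0.022838, 0.680428) → end (x,ẋ)=(0.921177, 2.780182)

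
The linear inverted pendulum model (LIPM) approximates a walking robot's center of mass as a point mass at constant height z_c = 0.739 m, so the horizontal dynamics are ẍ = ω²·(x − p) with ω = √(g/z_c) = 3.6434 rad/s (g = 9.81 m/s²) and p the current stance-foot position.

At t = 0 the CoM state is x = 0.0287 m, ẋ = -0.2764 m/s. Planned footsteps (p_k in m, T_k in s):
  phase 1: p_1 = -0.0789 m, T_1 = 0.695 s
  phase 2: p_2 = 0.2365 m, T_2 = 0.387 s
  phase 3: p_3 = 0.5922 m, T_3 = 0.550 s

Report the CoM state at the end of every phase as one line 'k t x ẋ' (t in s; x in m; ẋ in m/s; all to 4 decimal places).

1 0.6950 0.1280 0.7008
2 1.0820 0.3715 0.7596
3 1.6320 0.5181 -0.0591

phase 1: p=-0.0789, T=0.695, ωT=2.532163, cosh=6.330088, sinh=6.250601; start (x,ẋ)=(0.028700, -0.276400) → end (x,ẋ)=(0.128027, 0.700786)
phase 2: p=0.2365, T=0.387, ωT=1.409996, cosh=2.170041, sinh=1.925897; start (x,ẋ)=(0.128027, 0.700786) → end (x,ẋ)=(0.371543, 0.759598)
phase 3: p=0.5922, T=0.550, ωT=2.003870, cosh=3.776260, sinh=3.641447; start (x,ẋ)=(0.371543, 0.759598) → end (x,ẋ)=(0.518134, -0.059067)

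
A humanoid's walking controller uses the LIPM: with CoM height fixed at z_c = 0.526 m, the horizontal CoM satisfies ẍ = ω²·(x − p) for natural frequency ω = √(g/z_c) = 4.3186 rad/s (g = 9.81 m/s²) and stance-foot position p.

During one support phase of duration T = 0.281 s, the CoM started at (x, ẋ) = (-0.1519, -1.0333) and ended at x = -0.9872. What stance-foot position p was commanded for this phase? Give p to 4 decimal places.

ωT = 4.3186·0.281 = 1.213527; cosh(ωT) = 1.831240, sinh(ωT) = 1.534092
x(T) = p + (x₀−p)·cosh(ωT) + (ẋ₀/ω)·sinh(ωT) ⇒ p·(1 − cosh) = x(T) − x₀·cosh − (ẋ₀/ω)·sinh
numerator   = -0.9872 − (-0.1519)·1.831240 − (-1.0333/4.3186)·1.534092 = -0.341977
denominator = 1 − 1.831240 = -0.831240
p = -0.341977 / -0.831240 = 0.4114

p = 0.4114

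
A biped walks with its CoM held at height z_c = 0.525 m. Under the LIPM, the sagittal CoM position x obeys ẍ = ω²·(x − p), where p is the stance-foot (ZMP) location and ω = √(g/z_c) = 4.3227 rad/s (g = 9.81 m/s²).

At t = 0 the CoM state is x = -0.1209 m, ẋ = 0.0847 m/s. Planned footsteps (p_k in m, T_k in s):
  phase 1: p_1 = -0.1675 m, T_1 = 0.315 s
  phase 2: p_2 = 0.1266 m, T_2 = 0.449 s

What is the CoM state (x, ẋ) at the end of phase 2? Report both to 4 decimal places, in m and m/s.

x = -0.0186, ẋ = -0.4493

phase 1: p=-0.1675, T=0.315, ωT=1.361651, cosh=2.079433, sinh=1.823196; start (x,ẋ)=(-0.120900, 0.084700) → end (x,ẋ)=(-0.034874, 0.543389)
phase 2: p=0.1266, T=0.449, ωT=1.940892, cosh=3.554269, sinh=3.410694; start (x,ẋ)=(-0.034874, 0.543389) → end (x,ẋ)=(-0.018579, -0.449331)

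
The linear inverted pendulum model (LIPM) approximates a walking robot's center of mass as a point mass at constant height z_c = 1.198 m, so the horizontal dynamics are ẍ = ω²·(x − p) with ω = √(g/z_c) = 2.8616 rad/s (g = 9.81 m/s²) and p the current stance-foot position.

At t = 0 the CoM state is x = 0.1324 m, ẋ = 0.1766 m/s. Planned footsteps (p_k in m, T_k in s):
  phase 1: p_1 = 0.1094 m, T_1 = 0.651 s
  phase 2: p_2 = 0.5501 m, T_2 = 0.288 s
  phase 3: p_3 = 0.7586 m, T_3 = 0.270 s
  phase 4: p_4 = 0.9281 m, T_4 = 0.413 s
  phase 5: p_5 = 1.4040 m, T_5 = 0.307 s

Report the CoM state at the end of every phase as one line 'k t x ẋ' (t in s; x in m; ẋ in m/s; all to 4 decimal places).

1 0.6510 0.3793 0.7895
2 0.9390 0.5719 0.6231
3 1.2090 0.6988 0.3634
4 1.6220 0.7067 -0.3209
5 1.9290 0.3081 -2.4403

phase 1: p=0.1094, T=0.651, ωT=1.862902, cosh=3.298812, sinh=3.143591; start (x,ẋ)=(0.132400, 0.176600) → end (x,ẋ)=(0.379275, 0.789471)
phase 2: p=0.5501, T=0.288, ωT=0.824141, cosh=1.359266, sinh=0.920655; start (x,ẋ)=(0.379275, 0.789471) → end (x,ẋ)=(0.571898, 0.623057)
phase 3: p=0.7586, T=0.270, ωT=0.772632, cosh=1.313627, sinh=0.851831; start (x,ẋ)=(0.571898, 0.623057) → end (x,ẋ)=(0.698813, 0.363360)
phase 4: p=0.9281, T=0.413, ωT=1.181841, cosh=1.783542, sinh=1.476828; start (x,ẋ)=(0.698813, 0.363360) → end (x,ẋ)=(0.706681, -0.320921)
phase 5: p=1.4040, T=0.307, ωT=0.878511, cosh=1.411357, sinh=0.995956; start (x,ẋ)=(0.706681, -0.320921) → end (x,ẋ)=(0.308141, -2.440312)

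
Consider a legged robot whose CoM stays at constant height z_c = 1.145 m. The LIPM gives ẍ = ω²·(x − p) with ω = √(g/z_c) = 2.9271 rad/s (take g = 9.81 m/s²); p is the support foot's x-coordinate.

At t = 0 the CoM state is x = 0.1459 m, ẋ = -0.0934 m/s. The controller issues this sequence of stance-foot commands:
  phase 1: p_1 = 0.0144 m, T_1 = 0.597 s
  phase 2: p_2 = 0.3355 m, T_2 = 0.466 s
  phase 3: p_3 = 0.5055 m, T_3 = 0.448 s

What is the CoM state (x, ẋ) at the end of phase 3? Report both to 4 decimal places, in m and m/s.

phase 1: p=0.0144, T=0.597, ωT=1.747479, cosh=2.957162, sinh=2.782950; start (x,ẋ)=(0.145900, -0.093400) → end (x,ẋ)=(0.314466, 0.794996)
phase 2: p=0.3355, T=0.466, ωT=1.364029, cosh=2.083775, sinh=1.828146; start (x,ẋ)=(0.314466, 0.794996) → end (x,ẋ)=(0.788193, 1.544040)
phase 3: p=0.5055, T=0.448, ωT=1.311341, cosh=1.990302, sinh=1.720844; start (x,ẋ)=(0.788193, 1.544040) → end (x,ẋ)=(1.975886, 4.497053)

x = 1.9759, ẋ = 4.4971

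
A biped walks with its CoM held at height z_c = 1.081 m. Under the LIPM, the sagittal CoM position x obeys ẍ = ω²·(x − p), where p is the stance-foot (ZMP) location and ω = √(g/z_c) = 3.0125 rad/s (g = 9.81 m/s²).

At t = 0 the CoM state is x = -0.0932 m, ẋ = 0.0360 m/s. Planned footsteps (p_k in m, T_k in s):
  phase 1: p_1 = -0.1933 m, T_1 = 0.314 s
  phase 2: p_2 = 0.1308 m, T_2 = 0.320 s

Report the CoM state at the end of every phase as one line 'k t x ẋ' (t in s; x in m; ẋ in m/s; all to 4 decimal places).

1 0.3140 -0.0319 0.3831
2 0.6340 0.0289 0.0261

phase 1: p=-0.1933, T=0.314, ωT=0.945925, cosh=1.481757, sinh=1.093437; start (x,ẋ)=(-0.093200, 0.036000) → end (x,ẋ)=(-0.031909, 0.383071)
phase 2: p=0.1308, T=0.320, ωT=0.964000, cosh=1.501764, sinh=1.120400; start (x,ẋ)=(-0.031909, 0.383071) → end (x,ẋ)=(0.028919, 0.026105)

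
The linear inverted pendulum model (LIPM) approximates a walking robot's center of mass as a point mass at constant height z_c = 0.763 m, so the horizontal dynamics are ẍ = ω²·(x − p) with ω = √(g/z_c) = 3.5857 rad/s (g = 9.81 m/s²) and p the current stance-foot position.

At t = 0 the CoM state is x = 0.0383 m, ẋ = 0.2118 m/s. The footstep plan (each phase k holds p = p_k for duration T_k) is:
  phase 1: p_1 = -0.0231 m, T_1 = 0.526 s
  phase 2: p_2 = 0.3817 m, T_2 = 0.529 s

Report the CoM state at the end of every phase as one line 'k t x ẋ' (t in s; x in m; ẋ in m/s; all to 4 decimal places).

1 0.5260 0.3742 1.4234
2 1.0550 1.6493 4.7629

phase 1: p=-0.0231, T=0.526, ωT=1.886078, cosh=3.372563, sinh=3.220897; start (x,ẋ)=(0.038300, 0.211800) → end (x,ẋ)=(0.374227, 1.423428)
phase 2: p=0.3817, T=0.529, ωT=1.896835, cosh=3.407406, sinh=3.257363; start (x,ẋ)=(0.374227, 1.423428) → end (x,ẋ)=(1.649324, 4.762914)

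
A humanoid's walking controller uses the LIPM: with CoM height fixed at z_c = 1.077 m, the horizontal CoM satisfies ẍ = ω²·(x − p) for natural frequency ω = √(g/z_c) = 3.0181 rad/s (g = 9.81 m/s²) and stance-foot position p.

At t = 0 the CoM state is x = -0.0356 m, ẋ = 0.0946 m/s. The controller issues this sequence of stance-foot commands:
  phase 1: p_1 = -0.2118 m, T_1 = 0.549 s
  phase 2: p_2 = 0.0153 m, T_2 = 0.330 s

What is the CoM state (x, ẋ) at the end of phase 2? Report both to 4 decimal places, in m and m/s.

x = 1.1441, ẋ = 3.6292

phase 1: p=-0.2118, T=0.549, ωT=1.656937, cosh=2.716974, sinh=2.526252; start (x,ẋ)=(-0.035600, 0.094600) → end (x,ẋ)=(0.346114, 1.600459)
phase 2: p=0.0153, T=0.330, ωT=0.995973, cosh=1.538361, sinh=1.168997; start (x,ẋ)=(0.346114, 1.600459) → end (x,ẋ)=(1.144115, 3.629245)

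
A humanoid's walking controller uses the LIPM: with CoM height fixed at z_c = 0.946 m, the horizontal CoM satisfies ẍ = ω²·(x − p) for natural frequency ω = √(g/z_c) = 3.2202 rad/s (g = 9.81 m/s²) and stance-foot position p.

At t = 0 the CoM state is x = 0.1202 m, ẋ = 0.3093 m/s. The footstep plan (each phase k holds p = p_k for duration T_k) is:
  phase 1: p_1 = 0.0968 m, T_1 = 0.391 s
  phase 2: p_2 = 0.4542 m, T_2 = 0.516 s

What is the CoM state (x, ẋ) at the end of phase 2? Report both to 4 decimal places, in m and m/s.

phase 1: p=0.0968, T=0.391, ωT=1.259098, cosh=1.903077, sinh=1.619167; start (x,ẋ)=(0.120200, 0.309300) → end (x,ẋ)=(0.296853, 0.710630)
phase 2: p=0.4542, T=0.516, ωT=1.661623, cosh=2.728843, sinh=2.539012; start (x,ẋ)=(0.296853, 0.710630) → end (x,ẋ)=(0.585131, 0.652708)

x = 0.5851, ẋ = 0.6527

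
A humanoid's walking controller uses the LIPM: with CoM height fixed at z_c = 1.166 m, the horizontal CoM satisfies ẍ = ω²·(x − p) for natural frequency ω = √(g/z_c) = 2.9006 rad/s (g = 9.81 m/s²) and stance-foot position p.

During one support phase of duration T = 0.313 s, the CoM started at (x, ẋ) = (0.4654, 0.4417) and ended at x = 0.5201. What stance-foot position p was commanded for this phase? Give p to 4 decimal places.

p = 0.6996

ωT = 2.9006·0.313 = 0.907888; cosh(ωT) = 1.441228, sinh(ωT) = 1.037853
x(T) = p + (x₀−p)·cosh(ωT) + (ẋ₀/ω)·sinh(ωT) ⇒ p·(1 − cosh) = x(T) − x₀·cosh − (ẋ₀/ω)·sinh
numerator   = 0.5201 − (0.4654)·1.441228 − (0.4417/2.9006)·1.037853 = -0.308691
denominator = 1 − 1.441228 = -0.441228
p = -0.308691 / -0.441228 = 0.6996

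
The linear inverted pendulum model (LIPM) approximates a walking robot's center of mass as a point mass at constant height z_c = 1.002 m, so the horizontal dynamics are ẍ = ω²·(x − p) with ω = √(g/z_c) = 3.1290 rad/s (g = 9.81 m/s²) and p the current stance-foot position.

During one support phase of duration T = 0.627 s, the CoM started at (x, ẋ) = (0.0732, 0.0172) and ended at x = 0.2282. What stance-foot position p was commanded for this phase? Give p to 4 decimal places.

p = 0.0215

ωT = 3.1290·0.627 = 1.961883; cosh(ωT) = 3.626651, sinh(ωT) = 3.486057
x(T) = p + (x₀−p)·cosh(ωT) + (ẋ₀/ω)·sinh(ωT) ⇒ p·(1 − cosh) = x(T) − x₀·cosh − (ẋ₀/ω)·sinh
numerator   = 0.2282 − (0.0732)·3.626651 − (0.0172/3.1290)·3.486057 = -0.056434
denominator = 1 − 3.626651 = -2.626651
p = -0.056434 / -2.626651 = 0.0215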